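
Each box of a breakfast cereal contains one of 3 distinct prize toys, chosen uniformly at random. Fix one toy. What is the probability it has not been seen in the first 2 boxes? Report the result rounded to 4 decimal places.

0.4444

Each box misses the fixed toy with probability (3-1)/3 = 2/3, independently.
P(still missing after 2) = (2/3)^2 = 0.44444.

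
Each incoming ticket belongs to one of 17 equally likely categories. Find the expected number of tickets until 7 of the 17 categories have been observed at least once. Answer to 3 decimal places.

Going from k to k+1 distinct takes a geometric number of tickets with mean 17/(17-k).
Sum over k = 0,...,6: E = 17/17 + 17/16 + 17/15 + ... + 17/12 + 17/11 = 8.6799.

8.680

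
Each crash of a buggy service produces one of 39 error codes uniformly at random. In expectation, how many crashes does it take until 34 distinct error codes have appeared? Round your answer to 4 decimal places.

With k distinct error codes already seen, the next new one arrives after an expected 39/(39-k) crashes.
Sum over k = 0,...,33: E = 39/39 + 39/38 + 39/37 + ... + 39/7 + 39/6 = 76.83818.

76.8382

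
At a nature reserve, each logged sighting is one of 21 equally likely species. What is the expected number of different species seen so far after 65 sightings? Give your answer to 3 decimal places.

20.119

For each species, P(seen in 65 sightings) = 1 - (20/21)^65 = 0.9581.
By linearity of expectation, E[distinct seen] = 21·(1 - (20/21)^65) = 20.1191.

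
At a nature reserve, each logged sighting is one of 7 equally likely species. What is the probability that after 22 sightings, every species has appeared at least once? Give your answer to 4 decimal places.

0.7770

By inclusion–exclusion over which species are missing,
P(all seen) = Σ_{j=0}^{7} (-1)^j C(7,j)((7-j)/7)^22
= 1.00000 - 0.23565 + 0.01281 - 0.00016 + 0.00000 - 0.00000 + 0.00000 - 0.00000
= 0.77700.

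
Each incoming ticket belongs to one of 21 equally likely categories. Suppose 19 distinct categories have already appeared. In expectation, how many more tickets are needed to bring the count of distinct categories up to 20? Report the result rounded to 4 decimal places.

10.5000

With k distinct categories already seen, the next new one takes an expected 21/(21-k) tickets.
Only the k = 19 term is needed: E = 21/2 = 10.50000.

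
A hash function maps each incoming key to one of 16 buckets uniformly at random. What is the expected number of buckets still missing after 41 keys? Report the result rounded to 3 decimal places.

1.135

For each bucket, P(unseen after 41) = (15/16)^41 = 0.0709.
By linearity of expectation, E[unseen] = 16·(15/16)^41 = 1.1349.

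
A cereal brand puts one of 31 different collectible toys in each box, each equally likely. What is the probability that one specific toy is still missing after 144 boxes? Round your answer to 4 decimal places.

On each box the fixed toy fails to appear with probability 30/31.
P(still missing after 144) = (30/31)^144 = 0.00890.

0.0089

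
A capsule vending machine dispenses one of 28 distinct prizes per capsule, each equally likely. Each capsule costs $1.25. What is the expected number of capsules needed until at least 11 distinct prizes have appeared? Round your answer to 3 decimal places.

Going from k to k+1 distinct takes a geometric number of capsules with mean 28/(28-k).
Sum over k = 0,...,10: E = 28/28 + 28/27 + 28/26 + ... + 28/19 + 28/18 = 13.6533.

13.653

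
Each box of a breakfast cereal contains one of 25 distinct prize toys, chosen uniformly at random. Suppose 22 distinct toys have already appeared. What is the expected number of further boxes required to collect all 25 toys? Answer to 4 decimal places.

From k distinct to k+1 distinct takes on average 25/(25-k) boxes.
Sum over k = 22,...,24: E = 25/3 + 25/2 + 25/1 = 45.83333.

45.8333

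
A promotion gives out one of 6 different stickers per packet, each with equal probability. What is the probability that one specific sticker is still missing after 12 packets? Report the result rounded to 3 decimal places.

0.112

Each packet misses the fixed sticker with probability (6-1)/6 = 5/6, independently.
P(still missing after 12) = (5/6)^12 = 0.1122.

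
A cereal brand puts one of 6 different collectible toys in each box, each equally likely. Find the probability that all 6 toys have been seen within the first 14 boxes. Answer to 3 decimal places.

0.583

Let A_i be the event that toy i is missing after 14 boxes. By inclusion–exclusion on the A_i,
P(all seen) = Σ_{j=0}^{6} (-1)^j C(6,j)((6-j)/6)^14
= 1.0000 - 0.4673 + 0.0514 - 0.0012 + 0.0000 - 0.0000 + 0.0000
= 0.5828.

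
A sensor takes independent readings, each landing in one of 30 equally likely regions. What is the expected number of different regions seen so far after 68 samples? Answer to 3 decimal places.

27.008

For each region, P(seen in 68 samples) = 1 - (29/30)^68 = 0.9003.
By linearity of expectation, E[distinct seen] = 30·(1 - (29/30)^68) = 27.0082.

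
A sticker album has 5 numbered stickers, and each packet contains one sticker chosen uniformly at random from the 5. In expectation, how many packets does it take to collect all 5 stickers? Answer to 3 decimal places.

11.417

The wait to go from k to k+1 distinct stickers is geometric with mean 5/(5-k).
E[T] = 5/5 + 5/4 + 5/3 + 5/2 + 5/1 = 5·H_{5}.
H_{5} = 2.2833, so E[T] = 11.4167.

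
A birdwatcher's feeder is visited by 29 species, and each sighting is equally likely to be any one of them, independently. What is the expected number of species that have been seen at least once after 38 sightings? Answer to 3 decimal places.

For each species, P(seen in 38 sightings) = 1 - (28/29)^38 = 0.7364.
By linearity of expectation, E[distinct seen] = 29·(1 - (28/29)^38) = 21.3567.

21.357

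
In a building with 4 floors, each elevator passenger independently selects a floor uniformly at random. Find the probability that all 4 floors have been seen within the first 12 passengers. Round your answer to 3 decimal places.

0.875

Let A_i be the event that floor i is missing after 12 passengers. By inclusion–exclusion on the A_i,
P(all seen) = Σ_{j=0}^{4} (-1)^j C(4,j)((4-j)/4)^12
= 1.0000 - 0.1267 + 0.0015 - 0.0000 + 0.0000
= 0.8748.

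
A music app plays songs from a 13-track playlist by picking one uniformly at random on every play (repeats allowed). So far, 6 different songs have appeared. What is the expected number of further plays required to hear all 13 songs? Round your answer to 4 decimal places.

With k distinct songs already seen, the next new one takes an expected 13/(13-k) plays.
Sum over k = 6,...,12: E = 13/7 + 13/6 + 13/5 + ... + 13/2 + 13/1 = 33.70714.

33.7071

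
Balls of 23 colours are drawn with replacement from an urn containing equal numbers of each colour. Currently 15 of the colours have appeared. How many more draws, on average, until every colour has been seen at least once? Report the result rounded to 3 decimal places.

62.511

With k distinct colours already seen, the next new one takes an expected 23/(23-k) draws.
Sum over k = 15,...,22: E = 23/8 + 23/7 + 23/6 + ... + 23/2 + 23/1 = 62.5107.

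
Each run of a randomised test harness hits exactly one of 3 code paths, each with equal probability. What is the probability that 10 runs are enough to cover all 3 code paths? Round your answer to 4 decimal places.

Let A_i be the event that code path i is missing after 10 runs. By inclusion–exclusion on the A_i,
P(all seen) = Σ_{j=0}^{3} (-1)^j C(3,j)((3-j)/3)^10
= 1.00000 - 0.05202 + 0.00005 - 0.00000
= 0.94803.

0.9480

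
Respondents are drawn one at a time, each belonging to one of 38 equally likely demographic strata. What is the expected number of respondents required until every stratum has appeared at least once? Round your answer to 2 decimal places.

Split into phases: going from k distinct to k+1 distinct takes on average 38/(38-k) respondents.
E[T] = 38/38 + 38/37 + 38/36 + ... + 38/2 + 38/1 = 38·H_{38}.
H_{38} = 4.228, so E[T] = 160.660.

160.66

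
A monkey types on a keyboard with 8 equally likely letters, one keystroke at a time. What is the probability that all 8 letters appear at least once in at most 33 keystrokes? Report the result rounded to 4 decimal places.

0.9045

Let A_i be the event that letter i is missing after 33 keystrokes. By inclusion–exclusion on the A_i,
P(all seen) = Σ_{j=0}^{8} (-1)^j C(8,j)((8-j)/8)^33
= 1.00000 - 0.09758 + 0.00211 - 0.00001 + 0.00000 - 0.00000 + 0.00000 - 0.00000 + 0.00000
= 0.90452.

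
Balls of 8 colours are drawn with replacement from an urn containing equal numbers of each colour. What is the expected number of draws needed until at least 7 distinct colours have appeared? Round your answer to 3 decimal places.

13.743

Going from k to k+1 distinct takes a geometric number of draws with mean 8/(8-k).
Sum over k = 0,...,6: E = 8/8 + 8/7 + 8/6 + ... + 8/3 + 8/2 = 13.7429.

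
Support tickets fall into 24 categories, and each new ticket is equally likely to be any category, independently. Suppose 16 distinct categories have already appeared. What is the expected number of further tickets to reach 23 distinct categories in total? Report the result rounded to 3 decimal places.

41.229

The wait to go from k to k+1 distinct categories is geometric with mean 24/(24-k).
Sum over k = 16,...,22: E = 24/8 + 24/7 + 24/6 + ... + 24/3 + 24/2 = 41.2286.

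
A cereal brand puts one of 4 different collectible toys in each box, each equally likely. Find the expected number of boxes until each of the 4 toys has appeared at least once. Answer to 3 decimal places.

8.333

After k distinct toys have appeared, the next box gives a new one with probability (4-k)/4, so the expected wait for the (k+1)-th is 4/(4-k).
E[T] = 4/4 + 4/3 + 4/2 + 4/1 = 4·H_{4}.
H_{4} = 2.0833, so E[T] = 8.3333.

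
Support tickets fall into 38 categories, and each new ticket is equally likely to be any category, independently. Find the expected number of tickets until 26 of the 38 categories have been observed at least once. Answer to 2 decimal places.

42.74

Going from k to k+1 distinct takes a geometric number of tickets with mean 38/(38-k).
Sum over k = 0,...,25: E = 38/38 + 38/37 + 38/36 + ... + 38/14 + 38/13 = 42.738.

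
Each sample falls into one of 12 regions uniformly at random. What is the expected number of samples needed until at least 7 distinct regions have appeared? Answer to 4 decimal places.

9.8385

Going from k to k+1 distinct takes a geometric number of samples with mean 12/(12-k).
Sum over k = 0,...,6: E = 12/12 + 12/11 + 12/10 + ... + 12/7 + 12/6 = 9.83853.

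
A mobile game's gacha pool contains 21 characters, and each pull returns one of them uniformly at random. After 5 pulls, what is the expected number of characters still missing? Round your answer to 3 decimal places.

16.454

For each character, P(unseen after 5) = (20/21)^5 = 0.7835.
By linearity of expectation, E[unseen] = 21·(20/21)^5 = 16.4540.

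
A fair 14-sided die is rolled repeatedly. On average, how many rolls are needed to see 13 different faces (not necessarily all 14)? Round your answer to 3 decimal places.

Going from k to k+1 distinct takes a geometric number of rolls with mean 14/(14-k).
Sum over k = 0,...,12: E = 14/14 + 14/13 + 14/12 + ... + 14/3 + 14/2 = 31.5219.

31.522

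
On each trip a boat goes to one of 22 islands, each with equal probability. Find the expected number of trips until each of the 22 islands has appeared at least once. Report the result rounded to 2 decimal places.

The wait to go from k to k+1 distinct islands is geometric with mean 22/(22-k).
E[T] = 22/22 + 22/21 + 22/20 + ... + 22/2 + 22/1 = 22·H_{22}.
H_{22} = 3.691, so E[T] = 81.198.

81.20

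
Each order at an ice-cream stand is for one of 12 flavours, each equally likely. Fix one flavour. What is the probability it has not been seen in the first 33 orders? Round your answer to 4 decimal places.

0.0566

Each order misses the fixed flavour with probability (12-1)/12 = 11/12, independently.
P(still missing after 33) = (11/12)^33 = 0.05662.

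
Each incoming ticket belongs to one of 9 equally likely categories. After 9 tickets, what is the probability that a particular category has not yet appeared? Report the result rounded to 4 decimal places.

On each ticket the fixed category fails to appear with probability 8/9.
P(still missing after 9) = (8/9)^9 = 0.34644.

0.3464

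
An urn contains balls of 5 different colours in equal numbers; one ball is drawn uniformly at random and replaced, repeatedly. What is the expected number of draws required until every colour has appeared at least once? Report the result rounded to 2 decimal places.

The wait to go from k to k+1 distinct colours is geometric with mean 5/(5-k).
E[T] = 5/5 + 5/4 + 5/3 + 5/2 + 5/1 = 5·H_{5}.
H_{5} = 2.283, so E[T] = 11.417.

11.42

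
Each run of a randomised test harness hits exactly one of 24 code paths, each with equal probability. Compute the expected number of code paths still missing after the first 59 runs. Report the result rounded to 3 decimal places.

1.948

For each code path, P(unseen after 59) = (23/24)^59 = 0.0812.
By linearity of expectation, E[unseen] = 24·(23/24)^59 = 1.9485.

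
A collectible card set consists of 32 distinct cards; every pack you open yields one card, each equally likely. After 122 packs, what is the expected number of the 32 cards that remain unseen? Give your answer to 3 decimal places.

0.665

For each card, P(unseen after 122) = (31/32)^122 = 0.0208.
By linearity of expectation, E[unseen] = 32·(31/32)^122 = 0.6652.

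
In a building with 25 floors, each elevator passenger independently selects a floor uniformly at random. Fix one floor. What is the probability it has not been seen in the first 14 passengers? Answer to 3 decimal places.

On each passenger the fixed floor fails to appear with probability 24/25.
P(still missing after 14) = (24/25)^14 = 0.5647.

0.565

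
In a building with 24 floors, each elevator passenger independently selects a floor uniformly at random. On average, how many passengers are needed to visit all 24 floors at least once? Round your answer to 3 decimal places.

Split into phases: going from k distinct to k+1 distinct takes on average 24/(24-k) passengers.
E[T] = 24/24 + 24/23 + 24/22 + ... + 24/2 + 24/1 = 24·H_{24}.
H_{24} = 3.7760, so E[T] = 90.6230.

90.623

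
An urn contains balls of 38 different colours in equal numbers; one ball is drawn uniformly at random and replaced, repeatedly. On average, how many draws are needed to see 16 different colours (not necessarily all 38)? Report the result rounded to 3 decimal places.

With k distinct colours already seen, the next new one arrives after an expected 38/(38-k) draws.
Sum over k = 0,...,15: E = 38/38 + 38/37 + 38/36 + ... + 38/24 + 38/23 = 20.4094.

20.409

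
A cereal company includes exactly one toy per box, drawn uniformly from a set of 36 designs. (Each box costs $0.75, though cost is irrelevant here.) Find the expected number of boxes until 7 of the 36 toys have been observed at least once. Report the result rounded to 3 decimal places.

With k distinct toys already seen, the next new one arrives after an expected 36/(36-k) boxes.
Sum over k = 0,...,6: E = 36/36 + 36/35 + 36/34 + ... + 36/31 + 36/30 = 7.6646.

7.665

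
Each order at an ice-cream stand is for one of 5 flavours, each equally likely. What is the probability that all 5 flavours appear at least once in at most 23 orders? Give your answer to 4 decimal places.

By inclusion–exclusion over which flavours are missing,
P(all seen) = Σ_{j=0}^{5} (-1)^j C(5,j)((5-j)/5)^23
= 1.00000 - 0.02951 + 0.00008 - 0.00000 + 0.00000 - 0.00000
= 0.97056.

0.9706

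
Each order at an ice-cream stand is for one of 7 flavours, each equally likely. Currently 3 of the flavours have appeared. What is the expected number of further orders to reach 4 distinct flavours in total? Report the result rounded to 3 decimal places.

From k distinct to k+1 distinct takes on average 7/(7-k) orders.
Only the k = 3 term is needed: E = 7/4 = 1.7500.

1.750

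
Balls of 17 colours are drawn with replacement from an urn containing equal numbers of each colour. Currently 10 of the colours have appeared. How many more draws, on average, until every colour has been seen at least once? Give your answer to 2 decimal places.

The wait to go from k to k+1 distinct colours is geometric with mean 17/(17-k).
Sum over k = 10,...,16: E = 17/7 + 17/6 + 17/5 + ... + 17/2 + 17/1 = 44.079.

44.08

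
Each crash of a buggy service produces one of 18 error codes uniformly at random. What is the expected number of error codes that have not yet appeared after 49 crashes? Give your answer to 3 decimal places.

For each error code, P(unseen after 49) = (17/18)^49 = 0.0608.
By linearity of expectation, E[unseen] = 18·(17/18)^49 = 1.0937.

1.094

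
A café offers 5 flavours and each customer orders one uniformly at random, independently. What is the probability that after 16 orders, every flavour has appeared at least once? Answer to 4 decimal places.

0.8621

Let A_i be the event that flavour i is missing after 16 orders. By inclusion–exclusion on the A_i,
P(all seen) = Σ_{j=0}^{5} (-1)^j C(5,j)((5-j)/5)^16
= 1.00000 - 0.14074 + 0.00282 - 0.00000 + 0.00000 - 0.00000
= 0.86208.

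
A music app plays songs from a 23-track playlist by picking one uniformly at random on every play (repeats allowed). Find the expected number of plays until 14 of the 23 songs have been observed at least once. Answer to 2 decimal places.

Going from k to k+1 distinct takes a geometric number of plays with mean 23/(23-k).
Sum over k = 0,...,13: E = 23/23 + 23/22 + 23/21 + ... + 23/11 + 23/10 = 20.822.

20.82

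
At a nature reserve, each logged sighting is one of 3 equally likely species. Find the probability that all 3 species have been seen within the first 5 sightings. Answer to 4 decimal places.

0.6173

By inclusion–exclusion over which species are missing,
P(all seen) = Σ_{j=0}^{3} (-1)^j C(3,j)((3-j)/3)^5
= 1.00000 - 0.39506 + 0.01235 - 0.00000
= 0.61728.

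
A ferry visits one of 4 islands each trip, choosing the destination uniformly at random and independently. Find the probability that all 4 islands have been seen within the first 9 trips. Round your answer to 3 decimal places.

By inclusion–exclusion over which islands are missing,
P(all seen) = Σ_{j=0}^{4} (-1)^j C(4,j)((4-j)/4)^9
= 1.0000 - 0.3003 + 0.0117 - 0.0000 + 0.0000
= 0.7114.

0.711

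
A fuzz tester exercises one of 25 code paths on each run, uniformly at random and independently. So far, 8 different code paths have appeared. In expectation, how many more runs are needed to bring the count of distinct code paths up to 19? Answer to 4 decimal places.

With k distinct code paths already seen, the next new one takes an expected 25/(25-k) runs.
Sum over k = 8,...,18: E = 25/17 + 25/16 + 25/15 + ... + 25/8 + 25/7 = 24.73881.

24.7388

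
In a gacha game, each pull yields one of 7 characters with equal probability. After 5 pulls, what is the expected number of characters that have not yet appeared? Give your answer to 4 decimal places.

For each character, P(unseen after 5) = (6/7)^5 = 0.46266.
By linearity of expectation, E[unseen] = 7·(6/7)^5 = 3.23865.

3.2387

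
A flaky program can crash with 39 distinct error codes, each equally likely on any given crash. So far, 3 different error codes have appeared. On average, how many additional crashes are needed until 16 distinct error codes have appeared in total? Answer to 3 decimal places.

17.170

From k distinct to k+1 distinct takes on average 39/(39-k) crashes.
Sum over k = 3,...,15: E = 39/36 + 39/35 + 39/34 + ... + 39/25 + 39/24 = 17.1704.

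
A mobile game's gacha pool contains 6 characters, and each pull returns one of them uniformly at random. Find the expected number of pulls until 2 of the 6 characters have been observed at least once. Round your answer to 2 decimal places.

2.20

Going from k to k+1 distinct takes a geometric number of pulls with mean 6/(6-k).
Sum over k = 0,...,1: E = 6/6 + 6/5 = 2.200.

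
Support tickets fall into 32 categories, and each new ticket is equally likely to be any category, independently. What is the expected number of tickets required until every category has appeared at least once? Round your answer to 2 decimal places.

After k distinct categories have appeared, the next ticket gives a new one with probability (32-k)/32, so the expected wait for the (k+1)-th is 32/(32-k).
E[T] = 32/32 + 32/31 + 32/30 + ... + 32/2 + 32/1 = 32·H_{32}.
H_{32} = 4.058, so E[T] = 129.872.

129.87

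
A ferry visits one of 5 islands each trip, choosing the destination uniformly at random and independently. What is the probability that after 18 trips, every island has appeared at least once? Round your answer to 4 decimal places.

0.9109

Let A_i be the event that island i is missing after 18 trips. By inclusion–exclusion on the A_i,
P(all seen) = Σ_{j=0}^{5} (-1)^j C(5,j)((5-j)/5)^18
= 1.00000 - 0.09007 + 0.00102 - 0.00000 + 0.00000 - 0.00000
= 0.91094.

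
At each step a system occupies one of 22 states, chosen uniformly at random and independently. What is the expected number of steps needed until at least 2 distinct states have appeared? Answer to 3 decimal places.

2.048

With k distinct states already seen, the next new one arrives after an expected 22/(22-k) steps.
Sum over k = 0,...,1: E = 22/22 + 22/21 = 2.0476.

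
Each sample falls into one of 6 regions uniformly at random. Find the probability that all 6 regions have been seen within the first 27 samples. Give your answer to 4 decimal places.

0.9566

By inclusion–exclusion over which regions are missing,
P(all seen) = Σ_{j=0}^{6} (-1)^j C(6,j)((6-j)/6)^27
= 1.00000 - 0.04368 + 0.00026 - 0.00000 + 0.00000 - 0.00000 + 0.00000
= 0.95659.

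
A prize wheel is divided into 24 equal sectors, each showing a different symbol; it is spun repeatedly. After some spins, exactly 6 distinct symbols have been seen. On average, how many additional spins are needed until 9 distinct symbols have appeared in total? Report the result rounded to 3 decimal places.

4.245

With k distinct symbols already seen, the next new one takes an expected 24/(24-k) spins.
Sum over k = 6,...,8: E = 24/18 + 24/17 + 24/16 = 4.2451.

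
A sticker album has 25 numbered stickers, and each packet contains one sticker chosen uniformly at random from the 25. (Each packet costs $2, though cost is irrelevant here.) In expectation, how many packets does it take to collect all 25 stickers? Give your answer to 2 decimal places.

95.40

The wait to go from k to k+1 distinct stickers is geometric with mean 25/(25-k).
E[T] = 25/25 + 25/24 + 25/23 + ... + 25/2 + 25/1 = 25·H_{25}.
H_{25} = 3.816, so E[T] = 95.399.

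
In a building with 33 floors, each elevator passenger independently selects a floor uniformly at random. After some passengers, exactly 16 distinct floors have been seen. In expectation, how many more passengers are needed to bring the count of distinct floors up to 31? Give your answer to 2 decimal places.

64.01

The wait to go from k to k+1 distinct floors is geometric with mean 33/(33-k).
Sum over k = 16,...,30: E = 33/17 + 33/16 + 33/15 + ... + 33/4 + 33/3 = 64.005.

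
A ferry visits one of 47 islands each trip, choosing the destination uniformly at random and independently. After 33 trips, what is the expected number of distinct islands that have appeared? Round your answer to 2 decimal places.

23.89

For each island, P(seen in 33 trips) = 1 - (46/47)^33 = 0.508.
By linearity of expectation, E[distinct seen] = 47·(1 - (46/47)^33) = 23.886.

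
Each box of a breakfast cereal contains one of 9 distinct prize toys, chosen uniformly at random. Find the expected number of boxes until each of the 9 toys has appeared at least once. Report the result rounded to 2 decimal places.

25.46

After k distinct toys have appeared, the next box gives a new one with probability (9-k)/9, so the expected wait for the (k+1)-th is 9/(9-k).
E[T] = 9/9 + 9/8 + 9/7 + ... + 9/2 + 9/1 = 9·H_{9}.
H_{9} = 2.829, so E[T] = 25.461.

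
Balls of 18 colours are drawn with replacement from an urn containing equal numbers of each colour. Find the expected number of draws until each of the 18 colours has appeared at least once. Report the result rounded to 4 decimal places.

The wait to go from k to k+1 distinct colours is geometric with mean 18/(18-k).
E[T] = 18/18 + 18/17 + 18/16 + ... + 18/2 + 18/1 = 18·H_{18}.
H_{18} = 3.49511, so E[T] = 62.91195.

62.9119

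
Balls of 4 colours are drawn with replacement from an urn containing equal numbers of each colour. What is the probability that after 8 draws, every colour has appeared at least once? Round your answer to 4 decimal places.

0.6229

Let A_i be the event that colour i is missing after 8 draws. By inclusion–exclusion on the A_i,
P(all seen) = Σ_{j=0}^{4} (-1)^j C(4,j)((4-j)/4)^8
= 1.00000 - 0.40045 + 0.02344 - 0.00006 + 0.00000
= 0.62292.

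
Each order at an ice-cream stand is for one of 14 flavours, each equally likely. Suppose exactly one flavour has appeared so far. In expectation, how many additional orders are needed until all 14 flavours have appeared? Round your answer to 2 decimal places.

44.52

From k distinct to k+1 distinct takes on average 14/(14-k) orders.
Sum over k = 1,...,13: E = 14/13 + 14/12 + 14/11 + ... + 14/2 + 14/1 = 44.522.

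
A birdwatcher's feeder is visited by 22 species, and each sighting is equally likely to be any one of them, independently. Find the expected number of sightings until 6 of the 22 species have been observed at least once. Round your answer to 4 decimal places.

6.8219

With k distinct species already seen, the next new one arrives after an expected 22/(22-k) sightings.
Sum over k = 0,...,5: E = 22/22 + 22/21 + 22/20 + 22/19 + 22/18 + 22/17 = 6.82185.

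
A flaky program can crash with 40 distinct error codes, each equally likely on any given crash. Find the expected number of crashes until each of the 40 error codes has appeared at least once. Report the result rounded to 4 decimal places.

Split into phases: going from k distinct to k+1 distinct takes on average 40/(40-k) crashes.
E[T] = 40/40 + 40/39 + 40/38 + ... + 40/2 + 40/1 = 40·H_{40}.
H_{40} = 4.27854, so E[T] = 171.14172.

171.1417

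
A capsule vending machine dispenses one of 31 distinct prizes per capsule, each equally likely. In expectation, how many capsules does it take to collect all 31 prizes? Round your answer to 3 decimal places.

124.845

Split into phases: going from k distinct to k+1 distinct takes on average 31/(31-k) capsules.
E[T] = 31/31 + 31/30 + 31/29 + ... + 31/2 + 31/1 = 31·H_{31}.
H_{31} = 4.0272, so E[T] = 124.8446.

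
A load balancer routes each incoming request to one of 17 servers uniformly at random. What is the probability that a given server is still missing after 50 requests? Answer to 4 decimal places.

0.0483

On each request the fixed server fails to appear with probability 16/17.
P(still missing after 50) = (16/17)^50 = 0.04826.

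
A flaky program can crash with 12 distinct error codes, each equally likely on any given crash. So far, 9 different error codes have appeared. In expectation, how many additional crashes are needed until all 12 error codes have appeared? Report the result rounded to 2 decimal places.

From k distinct to k+1 distinct takes on average 12/(12-k) crashes.
Sum over k = 9,...,11: E = 12/3 + 12/2 + 12/1 = 22.000.

22.00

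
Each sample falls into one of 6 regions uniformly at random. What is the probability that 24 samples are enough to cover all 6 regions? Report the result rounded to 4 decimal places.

By inclusion–exclusion over which regions are missing,
P(all seen) = Σ_{j=0}^{6} (-1)^j C(6,j)((6-j)/6)^24
= 1.00000 - 0.07547 + 0.00089 - 0.00000 + 0.00000 - 0.00000 + 0.00000
= 0.92542.

0.9254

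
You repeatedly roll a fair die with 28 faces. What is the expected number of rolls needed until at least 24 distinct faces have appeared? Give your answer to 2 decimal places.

51.63

Going from k to k+1 distinct takes a geometric number of rolls with mean 28/(28-k).
Sum over k = 0,...,23: E = 28/28 + 28/27 + 28/26 + ... + 28/6 + 28/5 = 51.627.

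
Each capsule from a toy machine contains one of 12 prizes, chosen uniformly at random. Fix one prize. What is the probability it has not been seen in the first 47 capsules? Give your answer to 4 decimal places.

On each capsule the fixed prize fails to appear with probability 11/12.
P(still missing after 47) = (11/12)^47 = 0.01675.

0.0167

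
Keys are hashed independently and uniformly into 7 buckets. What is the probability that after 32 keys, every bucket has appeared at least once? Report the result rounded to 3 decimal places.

0.950

Let A_i be the event that bucket i is missing after 32 keys. By inclusion–exclusion on the A_i,
P(all seen) = Σ_{j=0}^{7} (-1)^j C(7,j)((7-j)/7)^32
= 1.0000 - 0.0504 + 0.0004 - 0.0000 + 0.0000 - 0.0000 + 0.0000 - 0.0000
= 0.9500.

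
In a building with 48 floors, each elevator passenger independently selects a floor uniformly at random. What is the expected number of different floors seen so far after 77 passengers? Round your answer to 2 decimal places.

For each floor, P(seen in 77 passengers) = 1 - (47/48)^77 = 0.802.
By linearity of expectation, E[distinct seen] = 48·(1 - (47/48)^77) = 38.511.

38.51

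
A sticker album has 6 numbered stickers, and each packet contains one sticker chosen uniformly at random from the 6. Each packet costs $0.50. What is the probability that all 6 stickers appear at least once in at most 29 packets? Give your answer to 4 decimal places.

0.9698

By inclusion–exclusion over which stickers are missing,
P(all seen) = Σ_{j=0}^{6} (-1)^j C(6,j)((6-j)/6)^29
= 1.00000 - 0.03033 + 0.00012 - 0.00000 + 0.00000 - 0.00000 + 0.00000
= 0.96979.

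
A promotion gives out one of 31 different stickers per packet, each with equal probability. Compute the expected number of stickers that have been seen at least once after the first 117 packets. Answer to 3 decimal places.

30.331

For each sticker, P(seen in 117 packets) = 1 - (30/31)^117 = 0.9784.
By linearity of expectation, E[distinct seen] = 31·(1 - (30/31)^117) = 30.3313.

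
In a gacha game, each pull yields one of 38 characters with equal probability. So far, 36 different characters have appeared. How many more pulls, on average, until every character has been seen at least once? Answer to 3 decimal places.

With k distinct characters already seen, the next new one takes an expected 38/(38-k) pulls.
Sum over k = 36,...,37: E = 38/2 + 38/1 = 57.0000.

57.000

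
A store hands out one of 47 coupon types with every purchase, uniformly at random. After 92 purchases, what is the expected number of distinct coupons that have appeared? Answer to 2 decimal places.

For each coupon, P(seen in 92 purchases) = 1 - (46/47)^92 = 0.862.
By linearity of expectation, E[distinct seen] = 47·(1 - (46/47)^92) = 40.501.

40.50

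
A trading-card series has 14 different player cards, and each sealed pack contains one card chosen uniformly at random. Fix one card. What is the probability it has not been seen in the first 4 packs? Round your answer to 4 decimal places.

0.7435

On each pack the fixed card fails to appear with probability 13/14.
P(still missing after 4) = (13/14)^4 = 0.74347.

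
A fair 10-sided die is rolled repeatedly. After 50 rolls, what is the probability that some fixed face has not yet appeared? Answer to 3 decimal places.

0.005

On each roll the fixed face fails to appear with probability 9/10.
P(still missing after 50) = (9/10)^50 = 0.0052.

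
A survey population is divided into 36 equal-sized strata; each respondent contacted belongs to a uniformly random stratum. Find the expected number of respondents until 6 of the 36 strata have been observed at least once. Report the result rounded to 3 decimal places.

6.465

With k distinct strata already seen, the next new one arrives after an expected 36/(36-k) respondents.
Sum over k = 0,...,5: E = 36/36 + 36/35 + 36/34 + 36/33 + 36/32 + 36/31 = 6.4646.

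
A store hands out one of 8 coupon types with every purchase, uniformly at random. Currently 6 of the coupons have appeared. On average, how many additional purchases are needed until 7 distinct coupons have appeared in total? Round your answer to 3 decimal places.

4.000

From k distinct to k+1 distinct takes on average 8/(8-k) purchases.
Only the k = 6 term is needed: E = 8/2 = 4.0000.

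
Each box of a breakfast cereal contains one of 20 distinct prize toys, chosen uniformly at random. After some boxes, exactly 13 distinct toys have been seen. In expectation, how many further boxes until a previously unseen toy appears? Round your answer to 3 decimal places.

2.857

The number of boxes until the next new toy is geometric with success probability 7/20, so its mean is 20/7.
E = 20/7 = 2.8571.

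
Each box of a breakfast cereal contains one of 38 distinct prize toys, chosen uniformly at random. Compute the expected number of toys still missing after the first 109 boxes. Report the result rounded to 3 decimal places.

For each toy, P(unseen after 109) = (37/38)^109 = 0.0546.
By linearity of expectation, E[unseen] = 38·(37/38)^109 = 2.0766.

2.077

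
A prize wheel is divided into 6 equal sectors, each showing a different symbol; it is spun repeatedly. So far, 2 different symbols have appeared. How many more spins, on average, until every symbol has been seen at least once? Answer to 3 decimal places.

12.500

From k distinct to k+1 distinct takes on average 6/(6-k) spins.
Sum over k = 2,...,5: E = 6/4 + 6/3 + 6/2 + 6/1 = 12.5000.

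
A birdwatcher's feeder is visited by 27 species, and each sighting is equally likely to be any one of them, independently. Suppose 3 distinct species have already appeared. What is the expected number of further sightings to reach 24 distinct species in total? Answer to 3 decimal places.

52.451

With k distinct species already seen, the next new one takes an expected 27/(27-k) sightings.
Sum over k = 3,...,23: E = 27/24 + 27/23 + 27/22 + ... + 27/5 + 27/4 = 52.4509.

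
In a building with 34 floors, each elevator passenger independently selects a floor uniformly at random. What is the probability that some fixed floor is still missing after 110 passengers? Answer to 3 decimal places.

0.037

On each passenger the fixed floor fails to appear with probability 33/34.
P(still missing after 110) = (33/34)^110 = 0.0375.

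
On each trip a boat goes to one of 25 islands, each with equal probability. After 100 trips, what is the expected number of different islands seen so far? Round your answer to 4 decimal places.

24.5782

For each island, P(seen in 100 trips) = 1 - (24/25)^100 = 0.98313.
By linearity of expectation, E[distinct seen] = 25·(1 - (24/25)^100) = 24.57824.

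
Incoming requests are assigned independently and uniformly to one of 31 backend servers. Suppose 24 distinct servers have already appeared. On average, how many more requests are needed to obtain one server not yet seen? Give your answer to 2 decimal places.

Each request yields a new server with probability (31-24)/31 = 7/31, so the wait is geometric with mean 31/7.
E = 31/7 = 4.429.

4.43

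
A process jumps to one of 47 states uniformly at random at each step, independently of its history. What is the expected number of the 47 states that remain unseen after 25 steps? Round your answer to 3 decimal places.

27.453

For each state, P(unseen after 25) = (46/47)^25 = 0.5841.
By linearity of expectation, E[unseen] = 47·(46/47)^25 = 27.4535.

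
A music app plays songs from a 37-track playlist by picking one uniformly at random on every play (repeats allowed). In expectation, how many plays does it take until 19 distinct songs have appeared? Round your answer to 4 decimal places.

Going from k to k+1 distinct takes a geometric number of plays with mean 37/(37-k).
Sum over k = 0,...,18: E = 37/37 + 37/36 + 37/35 + ... + 37/20 + 37/19 = 26.13969.

26.1397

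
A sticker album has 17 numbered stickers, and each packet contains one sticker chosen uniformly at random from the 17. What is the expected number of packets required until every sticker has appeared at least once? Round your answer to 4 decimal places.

58.4724

The wait to go from k to k+1 distinct stickers is geometric with mean 17/(17-k).
E[T] = 17/17 + 17/16 + 17/15 + ... + 17/2 + 17/1 = 17·H_{17}.
H_{17} = 3.43955, so E[T] = 58.47239.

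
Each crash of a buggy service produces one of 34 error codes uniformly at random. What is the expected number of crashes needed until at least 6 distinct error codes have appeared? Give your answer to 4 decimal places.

6.4953

With k distinct error codes already seen, the next new one arrives after an expected 34/(34-k) crashes.
Sum over k = 0,...,5: E = 34/34 + 34/33 + 34/32 + 34/31 + 34/30 + 34/29 = 6.49532.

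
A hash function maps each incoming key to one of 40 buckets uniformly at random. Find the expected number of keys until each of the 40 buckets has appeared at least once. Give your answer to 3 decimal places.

171.142

After k distinct buckets have appeared, the next key gives a new one with probability (40-k)/40, so the expected wait for the (k+1)-th is 40/(40-k).
E[T] = 40/40 + 40/39 + 40/38 + ... + 40/2 + 40/1 = 40·H_{40}.
H_{40} = 4.2785, so E[T] = 171.1417.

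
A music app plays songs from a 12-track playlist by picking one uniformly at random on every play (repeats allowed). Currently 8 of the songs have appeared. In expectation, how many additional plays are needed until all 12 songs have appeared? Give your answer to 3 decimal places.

25.000

From k distinct to k+1 distinct takes on average 12/(12-k) plays.
Sum over k = 8,...,11: E = 12/4 + 12/3 + 12/2 + 12/1 = 25.0000.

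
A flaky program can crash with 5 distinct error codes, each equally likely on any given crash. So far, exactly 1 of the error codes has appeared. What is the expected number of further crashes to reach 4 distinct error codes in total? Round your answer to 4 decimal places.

5.4167

With k distinct error codes already seen, the next new one takes an expected 5/(5-k) crashes.
Sum over k = 1,...,3: E = 5/4 + 5/3 + 5/2 = 5.41667.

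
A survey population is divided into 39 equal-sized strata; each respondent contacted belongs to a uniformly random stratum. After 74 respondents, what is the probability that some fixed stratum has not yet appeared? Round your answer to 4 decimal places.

0.1463

On each respondent the fixed stratum fails to appear with probability 38/39.
P(still missing after 74) = (38/39)^74 = 0.14629.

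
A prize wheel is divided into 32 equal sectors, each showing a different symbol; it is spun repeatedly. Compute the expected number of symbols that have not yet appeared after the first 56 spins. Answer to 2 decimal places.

For each symbol, P(unseen after 56) = (31/32)^56 = 0.169.
By linearity of expectation, E[unseen] = 32·(31/32)^56 = 5.408.

5.41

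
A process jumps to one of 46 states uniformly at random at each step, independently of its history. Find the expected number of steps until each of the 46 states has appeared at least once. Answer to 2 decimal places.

203.17

Split into phases: going from k distinct to k+1 distinct takes on average 46/(46-k) steps.
E[T] = 46/46 + 46/45 + 46/44 + ... + 46/2 + 46/1 = 46·H_{46}.
H_{46} = 4.417, so E[T] = 203.168.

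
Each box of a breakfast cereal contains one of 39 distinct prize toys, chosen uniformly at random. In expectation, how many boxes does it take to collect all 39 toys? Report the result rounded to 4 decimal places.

165.8882

After k distinct toys have appeared, the next box gives a new one with probability (39-k)/39, so the expected wait for the (k+1)-th is 39/(39-k).
E[T] = 39/39 + 39/38 + 39/37 + ... + 39/2 + 39/1 = 39·H_{39}.
H_{39} = 4.25354, so E[T] = 165.88818.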